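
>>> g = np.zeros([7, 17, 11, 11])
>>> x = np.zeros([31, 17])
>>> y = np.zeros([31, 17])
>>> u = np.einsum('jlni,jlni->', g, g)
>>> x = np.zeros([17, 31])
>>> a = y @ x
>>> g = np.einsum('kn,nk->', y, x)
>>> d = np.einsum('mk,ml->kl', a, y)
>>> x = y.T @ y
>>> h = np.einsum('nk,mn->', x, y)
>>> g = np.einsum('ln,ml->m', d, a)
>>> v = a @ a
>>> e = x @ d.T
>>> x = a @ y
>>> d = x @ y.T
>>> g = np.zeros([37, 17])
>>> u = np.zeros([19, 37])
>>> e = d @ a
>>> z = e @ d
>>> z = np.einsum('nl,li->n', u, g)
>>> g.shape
(37, 17)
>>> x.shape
(31, 17)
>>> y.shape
(31, 17)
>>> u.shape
(19, 37)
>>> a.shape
(31, 31)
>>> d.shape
(31, 31)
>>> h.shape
()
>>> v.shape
(31, 31)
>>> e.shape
(31, 31)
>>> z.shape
(19,)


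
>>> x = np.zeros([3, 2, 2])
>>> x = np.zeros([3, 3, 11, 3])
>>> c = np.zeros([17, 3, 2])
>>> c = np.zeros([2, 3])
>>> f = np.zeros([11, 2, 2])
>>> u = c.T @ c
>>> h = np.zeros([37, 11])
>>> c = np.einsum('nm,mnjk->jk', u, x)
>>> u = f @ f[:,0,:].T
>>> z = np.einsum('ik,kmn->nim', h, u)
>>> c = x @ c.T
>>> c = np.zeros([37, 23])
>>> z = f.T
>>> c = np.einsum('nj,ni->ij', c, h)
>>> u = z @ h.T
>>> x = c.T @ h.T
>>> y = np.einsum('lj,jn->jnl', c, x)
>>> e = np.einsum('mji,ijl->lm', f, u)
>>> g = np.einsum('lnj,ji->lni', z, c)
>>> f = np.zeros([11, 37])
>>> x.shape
(23, 37)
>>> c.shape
(11, 23)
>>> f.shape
(11, 37)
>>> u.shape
(2, 2, 37)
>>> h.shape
(37, 11)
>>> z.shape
(2, 2, 11)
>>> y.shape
(23, 37, 11)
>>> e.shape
(37, 11)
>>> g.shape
(2, 2, 23)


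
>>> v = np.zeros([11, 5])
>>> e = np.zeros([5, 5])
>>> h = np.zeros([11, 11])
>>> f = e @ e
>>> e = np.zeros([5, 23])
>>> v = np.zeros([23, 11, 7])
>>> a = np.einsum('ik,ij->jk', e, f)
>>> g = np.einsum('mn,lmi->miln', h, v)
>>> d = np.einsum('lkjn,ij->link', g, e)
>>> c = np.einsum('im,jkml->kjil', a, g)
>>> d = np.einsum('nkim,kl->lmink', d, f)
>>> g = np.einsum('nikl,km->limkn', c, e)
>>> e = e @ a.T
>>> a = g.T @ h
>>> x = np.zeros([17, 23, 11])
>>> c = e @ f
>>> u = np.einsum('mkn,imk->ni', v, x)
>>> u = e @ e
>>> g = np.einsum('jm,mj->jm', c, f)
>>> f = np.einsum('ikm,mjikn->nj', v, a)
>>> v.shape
(23, 11, 7)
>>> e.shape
(5, 5)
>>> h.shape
(11, 11)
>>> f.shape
(11, 5)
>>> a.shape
(7, 5, 23, 11, 11)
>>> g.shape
(5, 5)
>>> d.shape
(5, 7, 11, 11, 5)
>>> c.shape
(5, 5)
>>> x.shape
(17, 23, 11)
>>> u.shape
(5, 5)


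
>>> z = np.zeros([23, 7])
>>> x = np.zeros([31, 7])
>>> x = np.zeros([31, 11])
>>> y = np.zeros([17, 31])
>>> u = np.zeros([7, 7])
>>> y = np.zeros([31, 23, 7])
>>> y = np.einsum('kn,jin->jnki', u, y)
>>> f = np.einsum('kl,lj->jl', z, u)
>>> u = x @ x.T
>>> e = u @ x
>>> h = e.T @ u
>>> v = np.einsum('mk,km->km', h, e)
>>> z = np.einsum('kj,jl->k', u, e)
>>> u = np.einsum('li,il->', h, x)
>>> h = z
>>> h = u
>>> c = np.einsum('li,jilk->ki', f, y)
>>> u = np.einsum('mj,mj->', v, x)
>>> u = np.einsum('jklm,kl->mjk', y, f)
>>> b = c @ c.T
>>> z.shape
(31,)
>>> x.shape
(31, 11)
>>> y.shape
(31, 7, 7, 23)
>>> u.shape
(23, 31, 7)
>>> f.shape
(7, 7)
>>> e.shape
(31, 11)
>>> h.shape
()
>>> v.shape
(31, 11)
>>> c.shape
(23, 7)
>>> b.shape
(23, 23)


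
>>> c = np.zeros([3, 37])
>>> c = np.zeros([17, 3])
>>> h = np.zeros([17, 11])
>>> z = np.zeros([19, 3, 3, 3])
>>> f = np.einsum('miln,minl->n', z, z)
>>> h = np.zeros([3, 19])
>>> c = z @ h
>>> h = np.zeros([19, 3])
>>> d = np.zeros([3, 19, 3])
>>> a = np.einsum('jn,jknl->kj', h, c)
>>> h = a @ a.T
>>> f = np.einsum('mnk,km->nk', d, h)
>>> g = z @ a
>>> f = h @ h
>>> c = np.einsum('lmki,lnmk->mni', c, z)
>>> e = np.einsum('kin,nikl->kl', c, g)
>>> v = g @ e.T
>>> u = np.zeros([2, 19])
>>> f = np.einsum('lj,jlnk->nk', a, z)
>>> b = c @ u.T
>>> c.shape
(3, 3, 19)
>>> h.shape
(3, 3)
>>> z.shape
(19, 3, 3, 3)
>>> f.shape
(3, 3)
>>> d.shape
(3, 19, 3)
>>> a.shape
(3, 19)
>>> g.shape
(19, 3, 3, 19)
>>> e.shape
(3, 19)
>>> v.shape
(19, 3, 3, 3)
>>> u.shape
(2, 19)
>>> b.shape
(3, 3, 2)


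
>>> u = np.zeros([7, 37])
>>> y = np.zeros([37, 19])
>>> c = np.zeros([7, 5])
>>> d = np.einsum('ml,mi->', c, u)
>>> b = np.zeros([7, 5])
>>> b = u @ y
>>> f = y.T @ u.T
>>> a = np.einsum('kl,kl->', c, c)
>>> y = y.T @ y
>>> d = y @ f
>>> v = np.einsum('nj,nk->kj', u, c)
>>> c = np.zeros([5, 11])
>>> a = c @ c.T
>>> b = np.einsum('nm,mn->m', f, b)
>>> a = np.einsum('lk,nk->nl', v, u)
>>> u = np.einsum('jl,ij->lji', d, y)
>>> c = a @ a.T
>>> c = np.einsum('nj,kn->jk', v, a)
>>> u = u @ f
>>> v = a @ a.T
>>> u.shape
(7, 19, 7)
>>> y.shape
(19, 19)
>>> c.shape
(37, 7)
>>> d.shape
(19, 7)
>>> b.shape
(7,)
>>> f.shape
(19, 7)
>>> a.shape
(7, 5)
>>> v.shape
(7, 7)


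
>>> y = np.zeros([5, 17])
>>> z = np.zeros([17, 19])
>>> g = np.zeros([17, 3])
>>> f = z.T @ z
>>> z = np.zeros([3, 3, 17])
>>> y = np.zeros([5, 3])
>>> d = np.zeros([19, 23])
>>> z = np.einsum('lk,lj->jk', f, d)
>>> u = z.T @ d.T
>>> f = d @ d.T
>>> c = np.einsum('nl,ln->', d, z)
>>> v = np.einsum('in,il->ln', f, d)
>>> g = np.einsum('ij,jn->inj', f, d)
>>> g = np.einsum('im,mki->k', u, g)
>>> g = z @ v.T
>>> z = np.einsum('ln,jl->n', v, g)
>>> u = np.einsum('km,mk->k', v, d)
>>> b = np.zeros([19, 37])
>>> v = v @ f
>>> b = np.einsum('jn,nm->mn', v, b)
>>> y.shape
(5, 3)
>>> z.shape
(19,)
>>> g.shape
(23, 23)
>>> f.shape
(19, 19)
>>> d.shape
(19, 23)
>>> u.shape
(23,)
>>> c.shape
()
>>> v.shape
(23, 19)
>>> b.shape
(37, 19)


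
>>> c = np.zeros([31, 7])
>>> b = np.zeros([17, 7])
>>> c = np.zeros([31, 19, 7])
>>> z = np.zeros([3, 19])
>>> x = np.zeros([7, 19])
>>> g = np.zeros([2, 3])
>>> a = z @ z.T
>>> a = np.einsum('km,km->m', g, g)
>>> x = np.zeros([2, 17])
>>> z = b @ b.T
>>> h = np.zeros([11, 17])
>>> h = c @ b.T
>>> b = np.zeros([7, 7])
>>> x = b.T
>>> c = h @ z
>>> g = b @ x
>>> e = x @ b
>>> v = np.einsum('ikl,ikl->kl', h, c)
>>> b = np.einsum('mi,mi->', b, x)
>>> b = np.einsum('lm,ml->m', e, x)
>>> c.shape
(31, 19, 17)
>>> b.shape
(7,)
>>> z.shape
(17, 17)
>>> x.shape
(7, 7)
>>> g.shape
(7, 7)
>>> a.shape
(3,)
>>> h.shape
(31, 19, 17)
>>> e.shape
(7, 7)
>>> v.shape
(19, 17)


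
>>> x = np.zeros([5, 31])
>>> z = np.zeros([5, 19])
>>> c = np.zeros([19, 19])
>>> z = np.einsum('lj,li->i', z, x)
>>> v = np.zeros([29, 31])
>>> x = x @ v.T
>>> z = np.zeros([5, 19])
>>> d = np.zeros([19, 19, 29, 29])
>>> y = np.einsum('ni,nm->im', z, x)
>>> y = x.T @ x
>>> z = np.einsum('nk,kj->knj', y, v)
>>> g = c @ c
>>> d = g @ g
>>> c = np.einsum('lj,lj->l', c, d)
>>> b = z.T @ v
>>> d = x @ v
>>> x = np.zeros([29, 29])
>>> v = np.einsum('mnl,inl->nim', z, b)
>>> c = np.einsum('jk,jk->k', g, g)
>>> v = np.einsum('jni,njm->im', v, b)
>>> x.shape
(29, 29)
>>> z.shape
(29, 29, 31)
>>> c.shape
(19,)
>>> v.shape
(29, 31)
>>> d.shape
(5, 31)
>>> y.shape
(29, 29)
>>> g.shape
(19, 19)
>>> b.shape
(31, 29, 31)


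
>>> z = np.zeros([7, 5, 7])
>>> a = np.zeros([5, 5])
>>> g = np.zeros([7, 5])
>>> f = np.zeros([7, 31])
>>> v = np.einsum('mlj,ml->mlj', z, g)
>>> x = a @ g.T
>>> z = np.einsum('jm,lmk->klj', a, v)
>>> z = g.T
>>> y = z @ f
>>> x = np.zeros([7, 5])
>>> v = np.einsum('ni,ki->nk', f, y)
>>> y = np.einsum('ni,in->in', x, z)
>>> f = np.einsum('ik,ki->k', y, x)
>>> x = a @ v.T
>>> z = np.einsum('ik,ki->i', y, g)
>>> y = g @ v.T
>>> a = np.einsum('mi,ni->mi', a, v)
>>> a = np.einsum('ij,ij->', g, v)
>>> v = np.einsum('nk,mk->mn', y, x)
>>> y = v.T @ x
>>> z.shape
(5,)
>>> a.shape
()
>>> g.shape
(7, 5)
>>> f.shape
(7,)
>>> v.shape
(5, 7)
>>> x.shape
(5, 7)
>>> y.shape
(7, 7)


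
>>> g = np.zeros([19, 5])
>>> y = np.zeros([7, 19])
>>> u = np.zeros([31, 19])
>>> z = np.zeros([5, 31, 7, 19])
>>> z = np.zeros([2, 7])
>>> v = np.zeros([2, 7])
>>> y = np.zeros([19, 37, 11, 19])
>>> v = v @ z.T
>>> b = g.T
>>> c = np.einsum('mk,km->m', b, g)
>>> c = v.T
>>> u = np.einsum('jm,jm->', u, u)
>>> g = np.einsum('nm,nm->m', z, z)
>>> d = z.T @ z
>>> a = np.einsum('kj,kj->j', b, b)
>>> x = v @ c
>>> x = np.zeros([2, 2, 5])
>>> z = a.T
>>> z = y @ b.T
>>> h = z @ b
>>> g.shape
(7,)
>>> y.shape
(19, 37, 11, 19)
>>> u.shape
()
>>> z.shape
(19, 37, 11, 5)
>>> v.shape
(2, 2)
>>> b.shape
(5, 19)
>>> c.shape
(2, 2)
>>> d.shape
(7, 7)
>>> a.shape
(19,)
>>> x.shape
(2, 2, 5)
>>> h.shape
(19, 37, 11, 19)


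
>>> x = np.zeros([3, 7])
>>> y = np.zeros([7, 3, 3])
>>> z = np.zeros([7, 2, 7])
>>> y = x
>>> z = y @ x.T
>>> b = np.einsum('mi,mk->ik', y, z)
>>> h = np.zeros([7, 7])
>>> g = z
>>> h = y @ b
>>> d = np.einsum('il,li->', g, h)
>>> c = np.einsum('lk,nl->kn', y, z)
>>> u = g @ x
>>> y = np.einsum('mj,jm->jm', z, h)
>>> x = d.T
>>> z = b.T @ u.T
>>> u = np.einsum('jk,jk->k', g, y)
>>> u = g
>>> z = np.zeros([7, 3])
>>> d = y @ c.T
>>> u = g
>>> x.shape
()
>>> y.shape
(3, 3)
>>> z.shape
(7, 3)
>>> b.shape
(7, 3)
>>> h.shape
(3, 3)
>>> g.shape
(3, 3)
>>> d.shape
(3, 7)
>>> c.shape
(7, 3)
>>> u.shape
(3, 3)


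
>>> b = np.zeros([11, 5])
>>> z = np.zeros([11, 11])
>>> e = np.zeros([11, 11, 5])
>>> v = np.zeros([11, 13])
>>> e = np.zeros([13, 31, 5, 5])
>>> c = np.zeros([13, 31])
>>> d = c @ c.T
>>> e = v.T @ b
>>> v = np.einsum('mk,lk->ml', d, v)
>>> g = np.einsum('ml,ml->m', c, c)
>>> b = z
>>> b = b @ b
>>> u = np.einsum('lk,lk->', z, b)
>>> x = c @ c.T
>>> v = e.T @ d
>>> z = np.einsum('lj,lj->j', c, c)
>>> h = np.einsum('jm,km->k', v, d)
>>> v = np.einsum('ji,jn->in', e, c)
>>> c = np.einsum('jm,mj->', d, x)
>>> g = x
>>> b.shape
(11, 11)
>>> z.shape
(31,)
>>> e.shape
(13, 5)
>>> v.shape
(5, 31)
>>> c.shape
()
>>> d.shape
(13, 13)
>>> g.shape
(13, 13)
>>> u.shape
()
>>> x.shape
(13, 13)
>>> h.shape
(13,)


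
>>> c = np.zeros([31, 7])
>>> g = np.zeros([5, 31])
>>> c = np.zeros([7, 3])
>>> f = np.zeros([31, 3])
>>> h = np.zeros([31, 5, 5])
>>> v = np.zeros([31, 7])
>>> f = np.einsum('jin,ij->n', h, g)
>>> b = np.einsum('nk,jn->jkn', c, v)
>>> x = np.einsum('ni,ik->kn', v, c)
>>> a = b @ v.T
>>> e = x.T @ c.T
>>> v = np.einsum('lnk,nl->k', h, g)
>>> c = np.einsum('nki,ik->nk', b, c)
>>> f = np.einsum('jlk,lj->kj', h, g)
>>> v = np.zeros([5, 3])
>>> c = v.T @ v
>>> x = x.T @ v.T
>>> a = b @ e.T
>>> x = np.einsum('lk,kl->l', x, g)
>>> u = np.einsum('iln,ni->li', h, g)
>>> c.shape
(3, 3)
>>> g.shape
(5, 31)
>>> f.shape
(5, 31)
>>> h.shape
(31, 5, 5)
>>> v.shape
(5, 3)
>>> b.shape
(31, 3, 7)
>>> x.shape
(31,)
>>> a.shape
(31, 3, 31)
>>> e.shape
(31, 7)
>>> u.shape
(5, 31)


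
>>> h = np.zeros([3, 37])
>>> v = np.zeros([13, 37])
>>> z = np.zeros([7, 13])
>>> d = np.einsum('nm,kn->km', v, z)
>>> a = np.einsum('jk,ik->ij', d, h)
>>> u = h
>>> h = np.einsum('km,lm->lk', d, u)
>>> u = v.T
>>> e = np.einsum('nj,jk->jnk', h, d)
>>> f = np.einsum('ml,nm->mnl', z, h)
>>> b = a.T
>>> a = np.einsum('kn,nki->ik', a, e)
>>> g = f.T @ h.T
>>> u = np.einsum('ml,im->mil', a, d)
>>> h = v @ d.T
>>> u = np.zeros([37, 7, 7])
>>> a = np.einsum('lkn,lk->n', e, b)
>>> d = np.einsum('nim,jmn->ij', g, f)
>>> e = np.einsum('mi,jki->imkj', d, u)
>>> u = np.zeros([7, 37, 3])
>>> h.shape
(13, 7)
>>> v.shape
(13, 37)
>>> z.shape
(7, 13)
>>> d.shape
(3, 7)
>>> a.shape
(37,)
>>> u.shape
(7, 37, 3)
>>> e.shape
(7, 3, 7, 37)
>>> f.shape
(7, 3, 13)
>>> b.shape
(7, 3)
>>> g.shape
(13, 3, 3)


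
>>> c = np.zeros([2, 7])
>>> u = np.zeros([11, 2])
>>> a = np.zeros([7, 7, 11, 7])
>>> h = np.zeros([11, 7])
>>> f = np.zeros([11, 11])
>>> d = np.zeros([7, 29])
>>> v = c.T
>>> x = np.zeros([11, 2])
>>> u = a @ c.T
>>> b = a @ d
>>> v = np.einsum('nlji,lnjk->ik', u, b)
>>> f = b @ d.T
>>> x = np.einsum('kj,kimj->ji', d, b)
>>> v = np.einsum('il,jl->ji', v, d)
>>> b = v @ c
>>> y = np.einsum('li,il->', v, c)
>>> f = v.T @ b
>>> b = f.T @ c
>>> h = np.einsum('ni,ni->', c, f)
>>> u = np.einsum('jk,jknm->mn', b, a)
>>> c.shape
(2, 7)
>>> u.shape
(7, 11)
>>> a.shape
(7, 7, 11, 7)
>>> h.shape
()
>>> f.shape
(2, 7)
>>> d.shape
(7, 29)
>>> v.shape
(7, 2)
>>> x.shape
(29, 7)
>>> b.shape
(7, 7)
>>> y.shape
()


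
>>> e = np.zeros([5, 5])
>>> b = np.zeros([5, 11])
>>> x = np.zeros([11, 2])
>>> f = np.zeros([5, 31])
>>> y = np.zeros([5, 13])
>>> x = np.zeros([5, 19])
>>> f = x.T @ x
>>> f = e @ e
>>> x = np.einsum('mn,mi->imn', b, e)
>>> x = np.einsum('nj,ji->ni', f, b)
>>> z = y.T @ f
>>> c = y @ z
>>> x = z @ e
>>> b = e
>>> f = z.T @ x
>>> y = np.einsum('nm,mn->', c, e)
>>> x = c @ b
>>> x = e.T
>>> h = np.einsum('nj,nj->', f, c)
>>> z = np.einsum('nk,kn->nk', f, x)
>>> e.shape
(5, 5)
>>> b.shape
(5, 5)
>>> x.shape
(5, 5)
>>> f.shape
(5, 5)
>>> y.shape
()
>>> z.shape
(5, 5)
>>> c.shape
(5, 5)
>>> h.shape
()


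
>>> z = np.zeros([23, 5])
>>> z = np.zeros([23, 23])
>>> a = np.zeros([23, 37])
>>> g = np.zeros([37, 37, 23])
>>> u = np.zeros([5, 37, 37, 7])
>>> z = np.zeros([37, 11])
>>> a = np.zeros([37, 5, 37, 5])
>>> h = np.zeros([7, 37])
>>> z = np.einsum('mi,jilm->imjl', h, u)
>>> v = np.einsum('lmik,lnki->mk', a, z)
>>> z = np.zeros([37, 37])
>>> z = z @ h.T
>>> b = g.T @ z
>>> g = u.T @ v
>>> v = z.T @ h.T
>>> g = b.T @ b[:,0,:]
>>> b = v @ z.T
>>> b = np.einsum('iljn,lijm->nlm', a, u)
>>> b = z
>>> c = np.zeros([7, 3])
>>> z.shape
(37, 7)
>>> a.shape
(37, 5, 37, 5)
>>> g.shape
(7, 37, 7)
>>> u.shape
(5, 37, 37, 7)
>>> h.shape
(7, 37)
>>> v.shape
(7, 7)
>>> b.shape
(37, 7)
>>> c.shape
(7, 3)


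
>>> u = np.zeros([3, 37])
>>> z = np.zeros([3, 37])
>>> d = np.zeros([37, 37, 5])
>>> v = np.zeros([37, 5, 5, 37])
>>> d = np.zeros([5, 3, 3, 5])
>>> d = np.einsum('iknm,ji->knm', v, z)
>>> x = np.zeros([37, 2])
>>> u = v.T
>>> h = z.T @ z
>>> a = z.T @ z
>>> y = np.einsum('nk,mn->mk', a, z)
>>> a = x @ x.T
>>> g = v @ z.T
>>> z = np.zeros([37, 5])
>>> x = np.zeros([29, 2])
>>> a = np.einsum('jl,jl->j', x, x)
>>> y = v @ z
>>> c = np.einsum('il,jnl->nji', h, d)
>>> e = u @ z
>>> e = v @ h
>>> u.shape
(37, 5, 5, 37)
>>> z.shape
(37, 5)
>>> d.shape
(5, 5, 37)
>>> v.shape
(37, 5, 5, 37)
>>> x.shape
(29, 2)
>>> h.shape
(37, 37)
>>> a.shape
(29,)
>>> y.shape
(37, 5, 5, 5)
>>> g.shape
(37, 5, 5, 3)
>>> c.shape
(5, 5, 37)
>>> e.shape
(37, 5, 5, 37)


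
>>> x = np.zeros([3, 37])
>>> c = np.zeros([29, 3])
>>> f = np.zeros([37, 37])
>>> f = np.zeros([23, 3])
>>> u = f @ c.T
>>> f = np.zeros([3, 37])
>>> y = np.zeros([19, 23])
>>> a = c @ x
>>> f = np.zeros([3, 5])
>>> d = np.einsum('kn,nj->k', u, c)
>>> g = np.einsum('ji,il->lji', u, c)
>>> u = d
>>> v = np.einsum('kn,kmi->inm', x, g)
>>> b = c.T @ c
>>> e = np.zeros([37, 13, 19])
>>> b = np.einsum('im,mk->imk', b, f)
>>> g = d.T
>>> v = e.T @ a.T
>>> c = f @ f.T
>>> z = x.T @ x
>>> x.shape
(3, 37)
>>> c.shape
(3, 3)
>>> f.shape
(3, 5)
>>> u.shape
(23,)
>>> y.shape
(19, 23)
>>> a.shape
(29, 37)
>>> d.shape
(23,)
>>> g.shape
(23,)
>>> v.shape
(19, 13, 29)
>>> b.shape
(3, 3, 5)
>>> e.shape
(37, 13, 19)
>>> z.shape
(37, 37)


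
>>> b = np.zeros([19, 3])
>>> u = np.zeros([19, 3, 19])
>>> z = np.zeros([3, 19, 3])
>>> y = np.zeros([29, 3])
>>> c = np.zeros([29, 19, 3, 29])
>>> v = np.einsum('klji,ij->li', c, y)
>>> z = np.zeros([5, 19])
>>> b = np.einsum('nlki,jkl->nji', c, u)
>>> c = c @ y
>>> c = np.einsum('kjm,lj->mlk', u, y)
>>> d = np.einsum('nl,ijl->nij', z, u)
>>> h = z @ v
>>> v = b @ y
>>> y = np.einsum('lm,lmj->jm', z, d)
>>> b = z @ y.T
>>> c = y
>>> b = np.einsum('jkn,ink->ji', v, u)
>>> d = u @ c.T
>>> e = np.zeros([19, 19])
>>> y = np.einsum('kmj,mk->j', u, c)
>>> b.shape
(29, 19)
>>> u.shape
(19, 3, 19)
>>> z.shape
(5, 19)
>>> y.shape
(19,)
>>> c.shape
(3, 19)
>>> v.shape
(29, 19, 3)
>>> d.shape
(19, 3, 3)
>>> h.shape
(5, 29)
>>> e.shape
(19, 19)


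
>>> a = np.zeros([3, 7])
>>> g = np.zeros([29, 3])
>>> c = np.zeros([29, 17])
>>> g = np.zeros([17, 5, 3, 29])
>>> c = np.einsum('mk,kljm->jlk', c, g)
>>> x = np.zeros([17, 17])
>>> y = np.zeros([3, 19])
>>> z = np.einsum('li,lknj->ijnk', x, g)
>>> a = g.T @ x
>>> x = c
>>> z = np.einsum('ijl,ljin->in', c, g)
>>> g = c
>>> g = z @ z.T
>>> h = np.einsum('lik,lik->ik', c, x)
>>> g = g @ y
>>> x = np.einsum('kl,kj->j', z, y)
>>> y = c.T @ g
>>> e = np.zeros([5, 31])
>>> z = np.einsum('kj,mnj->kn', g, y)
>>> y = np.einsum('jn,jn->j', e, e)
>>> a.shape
(29, 3, 5, 17)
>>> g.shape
(3, 19)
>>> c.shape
(3, 5, 17)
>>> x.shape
(19,)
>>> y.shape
(5,)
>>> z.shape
(3, 5)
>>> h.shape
(5, 17)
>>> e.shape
(5, 31)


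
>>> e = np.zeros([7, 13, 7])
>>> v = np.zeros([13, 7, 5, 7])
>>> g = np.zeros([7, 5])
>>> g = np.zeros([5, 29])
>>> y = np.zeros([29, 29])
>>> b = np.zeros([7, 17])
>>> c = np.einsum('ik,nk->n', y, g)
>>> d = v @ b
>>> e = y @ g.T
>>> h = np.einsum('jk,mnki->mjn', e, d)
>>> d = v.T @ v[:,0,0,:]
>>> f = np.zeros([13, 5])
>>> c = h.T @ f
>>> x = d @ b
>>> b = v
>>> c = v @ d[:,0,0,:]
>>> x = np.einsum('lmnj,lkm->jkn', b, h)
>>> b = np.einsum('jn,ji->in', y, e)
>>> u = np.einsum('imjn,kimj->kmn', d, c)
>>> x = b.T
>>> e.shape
(29, 5)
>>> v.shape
(13, 7, 5, 7)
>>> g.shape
(5, 29)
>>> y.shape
(29, 29)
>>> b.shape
(5, 29)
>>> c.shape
(13, 7, 5, 7)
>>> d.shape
(7, 5, 7, 7)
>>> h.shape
(13, 29, 7)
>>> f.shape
(13, 5)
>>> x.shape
(29, 5)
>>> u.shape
(13, 5, 7)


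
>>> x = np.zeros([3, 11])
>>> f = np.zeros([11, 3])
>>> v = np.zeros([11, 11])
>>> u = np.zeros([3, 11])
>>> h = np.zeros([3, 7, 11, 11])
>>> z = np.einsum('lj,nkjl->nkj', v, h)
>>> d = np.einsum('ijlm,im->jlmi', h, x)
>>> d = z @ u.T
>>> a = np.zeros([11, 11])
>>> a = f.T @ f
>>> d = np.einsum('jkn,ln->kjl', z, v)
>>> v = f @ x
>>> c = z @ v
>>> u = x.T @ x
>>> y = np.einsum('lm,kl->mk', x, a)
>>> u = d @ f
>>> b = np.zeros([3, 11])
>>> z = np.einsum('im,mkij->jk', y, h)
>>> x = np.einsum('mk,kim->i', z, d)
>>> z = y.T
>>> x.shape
(3,)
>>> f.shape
(11, 3)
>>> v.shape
(11, 11)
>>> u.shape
(7, 3, 3)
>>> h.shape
(3, 7, 11, 11)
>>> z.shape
(3, 11)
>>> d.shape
(7, 3, 11)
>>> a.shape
(3, 3)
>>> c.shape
(3, 7, 11)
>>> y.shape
(11, 3)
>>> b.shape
(3, 11)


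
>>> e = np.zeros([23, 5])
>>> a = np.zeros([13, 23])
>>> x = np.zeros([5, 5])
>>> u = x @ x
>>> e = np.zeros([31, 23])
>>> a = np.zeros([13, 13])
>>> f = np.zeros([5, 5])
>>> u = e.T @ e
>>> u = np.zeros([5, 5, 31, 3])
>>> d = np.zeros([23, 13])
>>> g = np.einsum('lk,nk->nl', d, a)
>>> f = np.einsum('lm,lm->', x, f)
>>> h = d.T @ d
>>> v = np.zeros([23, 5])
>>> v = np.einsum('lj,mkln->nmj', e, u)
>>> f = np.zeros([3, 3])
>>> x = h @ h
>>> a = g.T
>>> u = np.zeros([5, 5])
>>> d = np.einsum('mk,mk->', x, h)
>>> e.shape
(31, 23)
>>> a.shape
(23, 13)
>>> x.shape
(13, 13)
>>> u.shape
(5, 5)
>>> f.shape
(3, 3)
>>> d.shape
()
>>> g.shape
(13, 23)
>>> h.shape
(13, 13)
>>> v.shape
(3, 5, 23)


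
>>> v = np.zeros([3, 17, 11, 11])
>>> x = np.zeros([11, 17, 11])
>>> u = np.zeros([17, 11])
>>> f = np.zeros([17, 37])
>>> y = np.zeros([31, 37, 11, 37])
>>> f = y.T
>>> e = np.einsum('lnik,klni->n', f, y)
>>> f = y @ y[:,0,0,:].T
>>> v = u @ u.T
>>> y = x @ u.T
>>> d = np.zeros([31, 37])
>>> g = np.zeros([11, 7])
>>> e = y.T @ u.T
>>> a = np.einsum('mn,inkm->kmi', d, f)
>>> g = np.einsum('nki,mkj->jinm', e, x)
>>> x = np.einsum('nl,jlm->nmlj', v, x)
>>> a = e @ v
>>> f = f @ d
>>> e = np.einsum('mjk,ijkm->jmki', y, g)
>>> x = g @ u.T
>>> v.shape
(17, 17)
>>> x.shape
(11, 17, 17, 17)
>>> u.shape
(17, 11)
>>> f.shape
(31, 37, 11, 37)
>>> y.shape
(11, 17, 17)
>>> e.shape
(17, 11, 17, 11)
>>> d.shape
(31, 37)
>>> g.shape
(11, 17, 17, 11)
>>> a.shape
(17, 17, 17)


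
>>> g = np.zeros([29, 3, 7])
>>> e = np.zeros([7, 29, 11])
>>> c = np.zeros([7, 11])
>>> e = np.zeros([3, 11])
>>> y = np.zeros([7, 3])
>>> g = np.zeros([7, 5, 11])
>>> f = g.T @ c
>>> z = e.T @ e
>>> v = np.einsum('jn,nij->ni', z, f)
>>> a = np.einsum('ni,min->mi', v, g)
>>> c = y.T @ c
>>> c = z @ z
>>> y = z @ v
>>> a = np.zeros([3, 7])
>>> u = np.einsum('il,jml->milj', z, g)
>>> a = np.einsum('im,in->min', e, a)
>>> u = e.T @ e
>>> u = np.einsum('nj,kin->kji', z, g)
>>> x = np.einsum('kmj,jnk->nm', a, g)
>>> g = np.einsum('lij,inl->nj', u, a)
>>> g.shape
(3, 5)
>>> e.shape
(3, 11)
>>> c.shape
(11, 11)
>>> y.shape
(11, 5)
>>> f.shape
(11, 5, 11)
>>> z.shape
(11, 11)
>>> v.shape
(11, 5)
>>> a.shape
(11, 3, 7)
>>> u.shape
(7, 11, 5)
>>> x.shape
(5, 3)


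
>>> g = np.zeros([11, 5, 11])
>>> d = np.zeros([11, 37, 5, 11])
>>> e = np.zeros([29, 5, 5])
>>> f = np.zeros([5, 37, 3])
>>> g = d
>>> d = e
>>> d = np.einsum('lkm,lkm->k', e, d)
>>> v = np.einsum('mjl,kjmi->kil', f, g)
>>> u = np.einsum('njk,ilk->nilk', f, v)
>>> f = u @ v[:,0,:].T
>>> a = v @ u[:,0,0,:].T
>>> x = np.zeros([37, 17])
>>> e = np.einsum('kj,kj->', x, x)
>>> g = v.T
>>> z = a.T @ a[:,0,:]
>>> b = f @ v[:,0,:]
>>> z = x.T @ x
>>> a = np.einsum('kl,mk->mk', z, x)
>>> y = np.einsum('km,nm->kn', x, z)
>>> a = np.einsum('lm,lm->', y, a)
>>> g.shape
(3, 11, 11)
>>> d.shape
(5,)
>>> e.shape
()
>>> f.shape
(5, 11, 11, 11)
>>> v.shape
(11, 11, 3)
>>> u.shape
(5, 11, 11, 3)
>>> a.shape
()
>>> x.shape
(37, 17)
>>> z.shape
(17, 17)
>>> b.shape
(5, 11, 11, 3)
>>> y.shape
(37, 17)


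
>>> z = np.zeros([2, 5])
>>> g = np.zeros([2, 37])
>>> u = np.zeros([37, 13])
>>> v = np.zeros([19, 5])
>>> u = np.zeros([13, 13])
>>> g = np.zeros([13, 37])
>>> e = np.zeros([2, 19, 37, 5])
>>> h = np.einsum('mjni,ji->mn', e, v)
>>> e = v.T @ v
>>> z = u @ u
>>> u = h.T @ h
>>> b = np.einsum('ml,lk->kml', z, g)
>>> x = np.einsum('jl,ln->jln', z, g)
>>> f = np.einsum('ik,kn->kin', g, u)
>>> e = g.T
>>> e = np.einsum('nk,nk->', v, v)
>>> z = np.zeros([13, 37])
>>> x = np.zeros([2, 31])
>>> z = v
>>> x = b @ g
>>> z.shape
(19, 5)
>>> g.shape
(13, 37)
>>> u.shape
(37, 37)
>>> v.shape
(19, 5)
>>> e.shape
()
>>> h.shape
(2, 37)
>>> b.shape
(37, 13, 13)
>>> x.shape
(37, 13, 37)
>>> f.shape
(37, 13, 37)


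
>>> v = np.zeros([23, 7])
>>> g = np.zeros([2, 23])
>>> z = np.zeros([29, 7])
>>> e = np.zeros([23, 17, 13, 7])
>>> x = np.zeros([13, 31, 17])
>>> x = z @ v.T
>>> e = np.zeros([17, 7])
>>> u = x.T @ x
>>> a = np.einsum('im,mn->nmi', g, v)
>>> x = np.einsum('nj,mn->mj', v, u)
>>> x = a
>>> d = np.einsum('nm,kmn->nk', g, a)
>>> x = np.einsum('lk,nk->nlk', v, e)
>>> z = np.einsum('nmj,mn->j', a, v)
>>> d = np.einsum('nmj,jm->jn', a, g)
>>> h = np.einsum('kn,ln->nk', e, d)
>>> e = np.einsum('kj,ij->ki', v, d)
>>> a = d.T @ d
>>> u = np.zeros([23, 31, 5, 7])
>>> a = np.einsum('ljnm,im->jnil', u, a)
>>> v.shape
(23, 7)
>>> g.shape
(2, 23)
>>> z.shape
(2,)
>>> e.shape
(23, 2)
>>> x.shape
(17, 23, 7)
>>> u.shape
(23, 31, 5, 7)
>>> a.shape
(31, 5, 7, 23)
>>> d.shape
(2, 7)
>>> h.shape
(7, 17)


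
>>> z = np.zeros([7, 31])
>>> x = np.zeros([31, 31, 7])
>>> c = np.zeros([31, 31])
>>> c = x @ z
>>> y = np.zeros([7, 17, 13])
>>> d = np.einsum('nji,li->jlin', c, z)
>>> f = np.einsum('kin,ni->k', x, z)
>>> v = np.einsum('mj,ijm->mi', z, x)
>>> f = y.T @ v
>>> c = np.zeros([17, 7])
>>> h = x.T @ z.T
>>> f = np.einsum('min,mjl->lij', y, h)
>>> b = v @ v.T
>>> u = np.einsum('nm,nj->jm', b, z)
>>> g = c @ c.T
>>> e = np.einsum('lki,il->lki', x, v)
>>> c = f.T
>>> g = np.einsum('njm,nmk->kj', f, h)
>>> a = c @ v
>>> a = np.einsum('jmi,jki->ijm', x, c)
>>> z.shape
(7, 31)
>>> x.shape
(31, 31, 7)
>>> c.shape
(31, 17, 7)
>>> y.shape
(7, 17, 13)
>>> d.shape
(31, 7, 31, 31)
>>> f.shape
(7, 17, 31)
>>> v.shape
(7, 31)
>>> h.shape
(7, 31, 7)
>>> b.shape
(7, 7)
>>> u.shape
(31, 7)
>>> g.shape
(7, 17)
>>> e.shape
(31, 31, 7)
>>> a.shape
(7, 31, 31)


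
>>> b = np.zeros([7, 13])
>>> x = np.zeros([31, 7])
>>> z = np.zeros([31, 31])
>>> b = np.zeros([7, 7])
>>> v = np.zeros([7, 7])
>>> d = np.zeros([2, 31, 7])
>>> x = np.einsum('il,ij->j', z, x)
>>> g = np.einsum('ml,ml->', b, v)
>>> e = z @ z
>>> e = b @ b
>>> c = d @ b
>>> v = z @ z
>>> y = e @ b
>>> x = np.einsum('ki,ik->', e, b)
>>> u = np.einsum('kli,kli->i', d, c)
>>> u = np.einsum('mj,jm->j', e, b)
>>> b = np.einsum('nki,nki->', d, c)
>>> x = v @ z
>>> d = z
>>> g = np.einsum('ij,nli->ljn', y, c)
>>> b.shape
()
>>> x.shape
(31, 31)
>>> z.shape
(31, 31)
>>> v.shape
(31, 31)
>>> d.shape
(31, 31)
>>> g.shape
(31, 7, 2)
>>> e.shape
(7, 7)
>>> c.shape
(2, 31, 7)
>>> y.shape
(7, 7)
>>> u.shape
(7,)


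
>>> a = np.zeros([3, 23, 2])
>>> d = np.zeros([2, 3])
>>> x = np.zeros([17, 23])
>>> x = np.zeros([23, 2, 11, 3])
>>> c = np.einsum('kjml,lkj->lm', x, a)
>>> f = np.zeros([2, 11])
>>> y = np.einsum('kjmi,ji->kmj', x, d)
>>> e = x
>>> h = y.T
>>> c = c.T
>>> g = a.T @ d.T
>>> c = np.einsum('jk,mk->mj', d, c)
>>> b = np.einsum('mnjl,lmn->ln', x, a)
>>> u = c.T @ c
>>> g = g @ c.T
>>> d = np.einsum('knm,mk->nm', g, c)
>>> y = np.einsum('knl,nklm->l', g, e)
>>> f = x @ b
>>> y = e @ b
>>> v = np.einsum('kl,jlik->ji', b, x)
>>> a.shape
(3, 23, 2)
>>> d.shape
(23, 11)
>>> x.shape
(23, 2, 11, 3)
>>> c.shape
(11, 2)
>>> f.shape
(23, 2, 11, 2)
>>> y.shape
(23, 2, 11, 2)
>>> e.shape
(23, 2, 11, 3)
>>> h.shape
(2, 11, 23)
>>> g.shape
(2, 23, 11)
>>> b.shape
(3, 2)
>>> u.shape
(2, 2)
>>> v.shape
(23, 11)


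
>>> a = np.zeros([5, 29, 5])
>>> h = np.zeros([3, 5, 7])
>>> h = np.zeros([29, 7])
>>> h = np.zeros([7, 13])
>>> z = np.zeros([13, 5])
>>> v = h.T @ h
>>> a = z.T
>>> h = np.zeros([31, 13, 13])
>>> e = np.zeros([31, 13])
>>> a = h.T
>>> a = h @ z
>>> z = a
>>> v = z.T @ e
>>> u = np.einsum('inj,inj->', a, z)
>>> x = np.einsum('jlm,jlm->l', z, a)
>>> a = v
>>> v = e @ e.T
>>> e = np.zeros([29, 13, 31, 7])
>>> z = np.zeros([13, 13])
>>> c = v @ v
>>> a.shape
(5, 13, 13)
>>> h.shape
(31, 13, 13)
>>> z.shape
(13, 13)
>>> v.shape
(31, 31)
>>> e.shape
(29, 13, 31, 7)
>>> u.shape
()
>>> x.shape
(13,)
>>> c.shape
(31, 31)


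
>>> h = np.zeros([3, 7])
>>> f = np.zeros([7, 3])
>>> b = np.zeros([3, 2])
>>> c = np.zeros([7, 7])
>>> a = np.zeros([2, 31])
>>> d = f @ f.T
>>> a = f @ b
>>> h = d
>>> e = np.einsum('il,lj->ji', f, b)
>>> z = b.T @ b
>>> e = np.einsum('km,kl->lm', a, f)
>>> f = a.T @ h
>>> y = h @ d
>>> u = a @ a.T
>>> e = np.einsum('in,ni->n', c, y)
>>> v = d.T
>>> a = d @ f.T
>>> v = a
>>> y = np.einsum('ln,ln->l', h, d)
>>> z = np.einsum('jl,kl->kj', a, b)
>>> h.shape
(7, 7)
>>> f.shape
(2, 7)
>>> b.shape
(3, 2)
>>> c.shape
(7, 7)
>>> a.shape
(7, 2)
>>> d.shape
(7, 7)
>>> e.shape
(7,)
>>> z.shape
(3, 7)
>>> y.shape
(7,)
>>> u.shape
(7, 7)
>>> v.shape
(7, 2)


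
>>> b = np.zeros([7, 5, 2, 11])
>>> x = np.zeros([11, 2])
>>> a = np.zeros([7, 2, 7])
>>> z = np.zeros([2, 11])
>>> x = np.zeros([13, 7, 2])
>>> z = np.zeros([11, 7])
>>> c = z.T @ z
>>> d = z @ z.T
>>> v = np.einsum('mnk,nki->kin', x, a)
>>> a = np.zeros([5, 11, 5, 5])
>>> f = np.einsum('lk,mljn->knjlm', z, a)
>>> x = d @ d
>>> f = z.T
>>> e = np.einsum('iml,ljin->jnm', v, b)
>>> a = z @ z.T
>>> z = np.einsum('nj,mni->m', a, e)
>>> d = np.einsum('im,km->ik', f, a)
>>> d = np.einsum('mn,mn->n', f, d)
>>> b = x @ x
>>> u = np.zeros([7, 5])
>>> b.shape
(11, 11)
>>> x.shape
(11, 11)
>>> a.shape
(11, 11)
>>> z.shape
(5,)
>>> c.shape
(7, 7)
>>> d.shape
(11,)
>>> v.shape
(2, 7, 7)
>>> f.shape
(7, 11)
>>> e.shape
(5, 11, 7)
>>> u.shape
(7, 5)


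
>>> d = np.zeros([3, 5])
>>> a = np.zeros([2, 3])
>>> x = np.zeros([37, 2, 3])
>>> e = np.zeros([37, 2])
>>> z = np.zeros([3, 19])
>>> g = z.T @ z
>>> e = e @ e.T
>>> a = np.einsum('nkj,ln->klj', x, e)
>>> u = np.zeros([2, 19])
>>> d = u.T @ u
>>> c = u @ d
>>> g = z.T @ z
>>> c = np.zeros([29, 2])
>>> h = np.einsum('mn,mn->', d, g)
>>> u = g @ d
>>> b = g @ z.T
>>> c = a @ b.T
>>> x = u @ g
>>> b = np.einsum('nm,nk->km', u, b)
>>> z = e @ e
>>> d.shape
(19, 19)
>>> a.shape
(2, 37, 3)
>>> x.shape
(19, 19)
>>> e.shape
(37, 37)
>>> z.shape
(37, 37)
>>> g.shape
(19, 19)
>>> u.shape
(19, 19)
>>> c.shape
(2, 37, 19)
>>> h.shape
()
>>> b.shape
(3, 19)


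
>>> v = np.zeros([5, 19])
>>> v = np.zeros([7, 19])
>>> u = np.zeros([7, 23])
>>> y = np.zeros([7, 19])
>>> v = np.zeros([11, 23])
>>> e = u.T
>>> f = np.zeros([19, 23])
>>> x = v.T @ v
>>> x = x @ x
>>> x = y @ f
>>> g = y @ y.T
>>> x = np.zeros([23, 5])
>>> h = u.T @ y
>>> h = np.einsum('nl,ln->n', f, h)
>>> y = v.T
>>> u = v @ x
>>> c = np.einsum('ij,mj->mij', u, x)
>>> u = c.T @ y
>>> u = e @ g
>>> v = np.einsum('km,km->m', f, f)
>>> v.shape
(23,)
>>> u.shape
(23, 7)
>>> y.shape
(23, 11)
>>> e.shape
(23, 7)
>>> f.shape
(19, 23)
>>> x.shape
(23, 5)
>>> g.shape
(7, 7)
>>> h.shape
(19,)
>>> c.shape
(23, 11, 5)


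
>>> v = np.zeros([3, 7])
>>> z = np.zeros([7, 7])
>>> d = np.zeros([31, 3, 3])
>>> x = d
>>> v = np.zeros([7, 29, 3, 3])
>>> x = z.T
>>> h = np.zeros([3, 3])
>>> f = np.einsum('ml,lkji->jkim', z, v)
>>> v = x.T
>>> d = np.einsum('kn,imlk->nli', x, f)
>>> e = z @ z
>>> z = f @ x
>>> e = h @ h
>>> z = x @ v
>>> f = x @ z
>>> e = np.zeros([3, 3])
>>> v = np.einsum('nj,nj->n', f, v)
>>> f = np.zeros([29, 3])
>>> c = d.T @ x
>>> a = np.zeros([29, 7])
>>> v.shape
(7,)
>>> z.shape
(7, 7)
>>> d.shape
(7, 3, 3)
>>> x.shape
(7, 7)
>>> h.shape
(3, 3)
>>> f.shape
(29, 3)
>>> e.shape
(3, 3)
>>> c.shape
(3, 3, 7)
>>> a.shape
(29, 7)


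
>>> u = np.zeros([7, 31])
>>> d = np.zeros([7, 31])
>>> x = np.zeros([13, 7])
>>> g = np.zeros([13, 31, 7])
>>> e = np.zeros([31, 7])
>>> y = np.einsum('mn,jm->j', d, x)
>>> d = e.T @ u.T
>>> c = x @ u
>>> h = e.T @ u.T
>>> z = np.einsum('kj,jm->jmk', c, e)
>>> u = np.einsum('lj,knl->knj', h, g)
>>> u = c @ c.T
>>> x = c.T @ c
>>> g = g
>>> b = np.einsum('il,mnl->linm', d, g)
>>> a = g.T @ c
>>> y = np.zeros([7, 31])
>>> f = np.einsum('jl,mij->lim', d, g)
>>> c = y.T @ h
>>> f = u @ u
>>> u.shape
(13, 13)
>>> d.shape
(7, 7)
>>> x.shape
(31, 31)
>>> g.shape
(13, 31, 7)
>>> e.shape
(31, 7)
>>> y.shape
(7, 31)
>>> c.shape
(31, 7)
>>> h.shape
(7, 7)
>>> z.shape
(31, 7, 13)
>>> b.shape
(7, 7, 31, 13)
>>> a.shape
(7, 31, 31)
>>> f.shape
(13, 13)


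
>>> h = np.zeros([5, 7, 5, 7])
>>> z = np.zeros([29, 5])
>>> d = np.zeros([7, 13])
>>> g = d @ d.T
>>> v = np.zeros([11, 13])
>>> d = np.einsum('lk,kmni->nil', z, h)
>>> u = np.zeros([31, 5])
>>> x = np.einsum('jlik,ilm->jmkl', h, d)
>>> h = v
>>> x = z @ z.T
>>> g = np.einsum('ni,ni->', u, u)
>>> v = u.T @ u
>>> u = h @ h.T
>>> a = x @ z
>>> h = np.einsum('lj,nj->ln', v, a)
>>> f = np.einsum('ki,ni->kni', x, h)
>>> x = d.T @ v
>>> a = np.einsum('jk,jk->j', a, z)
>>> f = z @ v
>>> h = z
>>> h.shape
(29, 5)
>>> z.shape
(29, 5)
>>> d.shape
(5, 7, 29)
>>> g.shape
()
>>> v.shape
(5, 5)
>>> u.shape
(11, 11)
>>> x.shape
(29, 7, 5)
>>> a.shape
(29,)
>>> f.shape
(29, 5)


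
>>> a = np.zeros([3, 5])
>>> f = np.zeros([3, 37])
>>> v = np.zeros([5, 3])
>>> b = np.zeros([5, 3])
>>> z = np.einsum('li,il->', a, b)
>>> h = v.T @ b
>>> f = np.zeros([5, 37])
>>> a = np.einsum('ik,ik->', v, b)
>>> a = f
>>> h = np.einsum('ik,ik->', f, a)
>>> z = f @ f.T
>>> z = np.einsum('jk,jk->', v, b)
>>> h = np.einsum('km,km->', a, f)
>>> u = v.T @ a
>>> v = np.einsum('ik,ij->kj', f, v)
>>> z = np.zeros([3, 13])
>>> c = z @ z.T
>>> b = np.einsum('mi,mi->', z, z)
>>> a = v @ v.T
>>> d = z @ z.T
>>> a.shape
(37, 37)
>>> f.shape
(5, 37)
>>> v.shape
(37, 3)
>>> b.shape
()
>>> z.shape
(3, 13)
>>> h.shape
()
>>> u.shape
(3, 37)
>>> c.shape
(3, 3)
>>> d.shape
(3, 3)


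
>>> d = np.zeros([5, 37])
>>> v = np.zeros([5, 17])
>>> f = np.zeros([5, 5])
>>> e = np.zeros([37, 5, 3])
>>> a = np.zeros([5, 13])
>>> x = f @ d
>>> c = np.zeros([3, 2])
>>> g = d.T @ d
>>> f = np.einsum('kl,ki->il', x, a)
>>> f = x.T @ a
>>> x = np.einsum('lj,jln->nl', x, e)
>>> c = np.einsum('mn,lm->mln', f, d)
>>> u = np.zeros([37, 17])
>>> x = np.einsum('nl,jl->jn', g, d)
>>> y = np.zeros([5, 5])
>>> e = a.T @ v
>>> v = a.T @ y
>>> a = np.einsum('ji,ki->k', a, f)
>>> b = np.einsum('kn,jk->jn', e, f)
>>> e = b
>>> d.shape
(5, 37)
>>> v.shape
(13, 5)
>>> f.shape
(37, 13)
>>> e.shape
(37, 17)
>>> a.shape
(37,)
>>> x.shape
(5, 37)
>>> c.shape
(37, 5, 13)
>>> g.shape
(37, 37)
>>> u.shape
(37, 17)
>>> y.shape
(5, 5)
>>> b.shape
(37, 17)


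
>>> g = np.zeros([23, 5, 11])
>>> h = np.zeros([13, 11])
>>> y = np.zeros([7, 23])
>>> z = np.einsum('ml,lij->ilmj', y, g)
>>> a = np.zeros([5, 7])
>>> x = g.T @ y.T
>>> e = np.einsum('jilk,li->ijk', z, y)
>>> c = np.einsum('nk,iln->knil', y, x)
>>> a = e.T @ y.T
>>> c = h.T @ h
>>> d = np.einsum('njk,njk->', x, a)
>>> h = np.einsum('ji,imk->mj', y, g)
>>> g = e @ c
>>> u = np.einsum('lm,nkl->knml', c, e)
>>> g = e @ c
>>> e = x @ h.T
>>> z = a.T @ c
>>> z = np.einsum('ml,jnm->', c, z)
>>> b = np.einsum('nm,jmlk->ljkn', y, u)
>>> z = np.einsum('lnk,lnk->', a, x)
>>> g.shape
(23, 5, 11)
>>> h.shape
(5, 7)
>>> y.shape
(7, 23)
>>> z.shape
()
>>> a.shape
(11, 5, 7)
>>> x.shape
(11, 5, 7)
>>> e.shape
(11, 5, 5)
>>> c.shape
(11, 11)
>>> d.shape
()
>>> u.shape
(5, 23, 11, 11)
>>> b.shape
(11, 5, 11, 7)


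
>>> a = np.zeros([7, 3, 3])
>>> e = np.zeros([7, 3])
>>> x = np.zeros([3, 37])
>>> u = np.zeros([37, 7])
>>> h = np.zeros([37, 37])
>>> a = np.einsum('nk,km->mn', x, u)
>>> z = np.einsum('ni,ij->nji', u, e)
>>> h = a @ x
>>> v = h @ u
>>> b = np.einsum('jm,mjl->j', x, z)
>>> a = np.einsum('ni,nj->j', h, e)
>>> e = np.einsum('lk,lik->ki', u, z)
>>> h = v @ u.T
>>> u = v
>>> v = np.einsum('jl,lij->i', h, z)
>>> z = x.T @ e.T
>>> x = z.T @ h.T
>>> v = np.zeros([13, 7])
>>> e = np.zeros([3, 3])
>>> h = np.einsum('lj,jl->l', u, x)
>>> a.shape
(3,)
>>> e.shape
(3, 3)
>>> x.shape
(7, 7)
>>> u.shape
(7, 7)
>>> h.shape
(7,)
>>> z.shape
(37, 7)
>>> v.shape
(13, 7)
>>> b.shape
(3,)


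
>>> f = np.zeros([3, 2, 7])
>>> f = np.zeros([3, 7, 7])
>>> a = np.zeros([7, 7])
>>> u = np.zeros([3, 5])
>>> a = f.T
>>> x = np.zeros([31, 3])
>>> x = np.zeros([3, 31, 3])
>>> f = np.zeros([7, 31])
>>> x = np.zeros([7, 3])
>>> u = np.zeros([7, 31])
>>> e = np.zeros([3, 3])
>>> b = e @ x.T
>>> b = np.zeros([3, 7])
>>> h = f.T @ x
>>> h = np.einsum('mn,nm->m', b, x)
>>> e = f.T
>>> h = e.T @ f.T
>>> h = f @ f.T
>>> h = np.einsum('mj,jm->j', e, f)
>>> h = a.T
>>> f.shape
(7, 31)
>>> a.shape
(7, 7, 3)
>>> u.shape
(7, 31)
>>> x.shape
(7, 3)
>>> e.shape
(31, 7)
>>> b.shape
(3, 7)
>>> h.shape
(3, 7, 7)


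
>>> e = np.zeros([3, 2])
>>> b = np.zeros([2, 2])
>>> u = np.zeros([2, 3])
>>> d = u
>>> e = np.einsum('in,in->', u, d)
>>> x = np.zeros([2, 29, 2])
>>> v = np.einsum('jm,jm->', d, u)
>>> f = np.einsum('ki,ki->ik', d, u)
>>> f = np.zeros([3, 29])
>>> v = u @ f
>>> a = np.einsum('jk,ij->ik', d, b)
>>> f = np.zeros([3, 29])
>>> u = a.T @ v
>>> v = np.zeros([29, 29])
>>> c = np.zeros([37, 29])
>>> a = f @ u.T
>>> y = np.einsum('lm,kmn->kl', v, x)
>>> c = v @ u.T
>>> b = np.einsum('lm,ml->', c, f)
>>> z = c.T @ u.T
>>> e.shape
()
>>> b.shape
()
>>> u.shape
(3, 29)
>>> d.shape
(2, 3)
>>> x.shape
(2, 29, 2)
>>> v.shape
(29, 29)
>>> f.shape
(3, 29)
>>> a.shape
(3, 3)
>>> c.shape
(29, 3)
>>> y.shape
(2, 29)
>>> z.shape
(3, 3)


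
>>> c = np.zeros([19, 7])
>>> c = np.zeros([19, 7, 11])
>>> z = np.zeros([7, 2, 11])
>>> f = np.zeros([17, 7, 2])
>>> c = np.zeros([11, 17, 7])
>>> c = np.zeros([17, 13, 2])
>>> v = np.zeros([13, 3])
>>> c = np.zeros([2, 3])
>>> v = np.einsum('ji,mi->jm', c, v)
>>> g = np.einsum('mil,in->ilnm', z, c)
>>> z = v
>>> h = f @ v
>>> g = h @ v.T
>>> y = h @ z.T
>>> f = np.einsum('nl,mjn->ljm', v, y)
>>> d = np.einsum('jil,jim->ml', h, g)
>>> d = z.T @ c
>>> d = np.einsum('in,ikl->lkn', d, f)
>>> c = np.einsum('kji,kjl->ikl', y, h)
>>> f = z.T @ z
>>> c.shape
(2, 17, 13)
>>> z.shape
(2, 13)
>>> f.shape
(13, 13)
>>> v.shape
(2, 13)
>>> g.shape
(17, 7, 2)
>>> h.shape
(17, 7, 13)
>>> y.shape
(17, 7, 2)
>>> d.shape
(17, 7, 3)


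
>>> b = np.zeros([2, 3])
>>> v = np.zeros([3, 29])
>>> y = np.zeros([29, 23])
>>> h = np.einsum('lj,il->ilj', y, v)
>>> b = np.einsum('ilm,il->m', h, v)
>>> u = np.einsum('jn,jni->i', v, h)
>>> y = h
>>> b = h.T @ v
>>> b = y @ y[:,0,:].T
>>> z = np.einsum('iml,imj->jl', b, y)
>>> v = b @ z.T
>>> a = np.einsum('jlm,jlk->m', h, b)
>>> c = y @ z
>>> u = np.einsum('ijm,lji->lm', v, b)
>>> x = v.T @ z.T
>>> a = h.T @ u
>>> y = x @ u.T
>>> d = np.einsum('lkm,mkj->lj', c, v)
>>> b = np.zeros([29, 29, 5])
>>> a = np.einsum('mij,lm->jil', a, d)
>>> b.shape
(29, 29, 5)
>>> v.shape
(3, 29, 23)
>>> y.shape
(23, 29, 3)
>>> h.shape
(3, 29, 23)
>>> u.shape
(3, 23)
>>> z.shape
(23, 3)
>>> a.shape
(23, 29, 3)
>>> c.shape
(3, 29, 3)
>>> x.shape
(23, 29, 23)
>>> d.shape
(3, 23)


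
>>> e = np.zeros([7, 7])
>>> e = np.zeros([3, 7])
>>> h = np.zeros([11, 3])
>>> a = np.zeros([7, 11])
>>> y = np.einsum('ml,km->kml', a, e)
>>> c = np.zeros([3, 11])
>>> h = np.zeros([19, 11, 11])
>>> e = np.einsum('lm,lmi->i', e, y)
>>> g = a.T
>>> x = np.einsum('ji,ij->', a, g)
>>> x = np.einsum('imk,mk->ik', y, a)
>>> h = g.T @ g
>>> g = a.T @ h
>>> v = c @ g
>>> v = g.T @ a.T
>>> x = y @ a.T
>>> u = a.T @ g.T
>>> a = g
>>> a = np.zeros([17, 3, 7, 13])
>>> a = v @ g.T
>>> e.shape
(11,)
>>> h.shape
(7, 7)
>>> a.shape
(7, 11)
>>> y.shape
(3, 7, 11)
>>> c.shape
(3, 11)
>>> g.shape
(11, 7)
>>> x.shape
(3, 7, 7)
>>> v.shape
(7, 7)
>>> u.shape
(11, 11)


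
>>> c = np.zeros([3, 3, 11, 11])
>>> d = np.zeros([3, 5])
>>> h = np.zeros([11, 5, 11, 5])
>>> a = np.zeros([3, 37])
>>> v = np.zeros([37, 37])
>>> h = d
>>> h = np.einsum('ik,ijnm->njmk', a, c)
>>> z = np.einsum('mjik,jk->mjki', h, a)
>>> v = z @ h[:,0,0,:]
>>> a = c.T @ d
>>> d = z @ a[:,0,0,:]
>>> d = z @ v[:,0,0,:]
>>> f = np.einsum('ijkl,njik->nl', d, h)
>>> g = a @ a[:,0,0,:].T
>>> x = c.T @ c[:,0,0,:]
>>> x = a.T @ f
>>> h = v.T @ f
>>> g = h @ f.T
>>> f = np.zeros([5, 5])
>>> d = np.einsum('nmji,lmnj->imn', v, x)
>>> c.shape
(3, 3, 11, 11)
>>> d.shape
(37, 3, 11)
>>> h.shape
(37, 37, 3, 37)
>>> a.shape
(11, 11, 3, 5)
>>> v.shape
(11, 3, 37, 37)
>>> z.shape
(11, 3, 37, 11)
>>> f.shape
(5, 5)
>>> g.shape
(37, 37, 3, 11)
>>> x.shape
(5, 3, 11, 37)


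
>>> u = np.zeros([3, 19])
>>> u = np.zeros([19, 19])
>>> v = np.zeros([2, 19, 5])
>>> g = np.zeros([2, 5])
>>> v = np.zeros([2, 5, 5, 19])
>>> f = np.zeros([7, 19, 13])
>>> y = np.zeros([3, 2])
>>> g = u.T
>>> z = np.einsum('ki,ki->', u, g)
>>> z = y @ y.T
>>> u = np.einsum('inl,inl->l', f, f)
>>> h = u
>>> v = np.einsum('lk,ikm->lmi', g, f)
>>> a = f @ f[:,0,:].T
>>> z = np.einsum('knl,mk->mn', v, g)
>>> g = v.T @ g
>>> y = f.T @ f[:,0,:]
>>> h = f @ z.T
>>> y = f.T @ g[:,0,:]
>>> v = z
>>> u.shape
(13,)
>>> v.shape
(19, 13)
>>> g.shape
(7, 13, 19)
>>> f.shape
(7, 19, 13)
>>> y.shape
(13, 19, 19)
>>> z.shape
(19, 13)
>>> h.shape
(7, 19, 19)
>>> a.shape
(7, 19, 7)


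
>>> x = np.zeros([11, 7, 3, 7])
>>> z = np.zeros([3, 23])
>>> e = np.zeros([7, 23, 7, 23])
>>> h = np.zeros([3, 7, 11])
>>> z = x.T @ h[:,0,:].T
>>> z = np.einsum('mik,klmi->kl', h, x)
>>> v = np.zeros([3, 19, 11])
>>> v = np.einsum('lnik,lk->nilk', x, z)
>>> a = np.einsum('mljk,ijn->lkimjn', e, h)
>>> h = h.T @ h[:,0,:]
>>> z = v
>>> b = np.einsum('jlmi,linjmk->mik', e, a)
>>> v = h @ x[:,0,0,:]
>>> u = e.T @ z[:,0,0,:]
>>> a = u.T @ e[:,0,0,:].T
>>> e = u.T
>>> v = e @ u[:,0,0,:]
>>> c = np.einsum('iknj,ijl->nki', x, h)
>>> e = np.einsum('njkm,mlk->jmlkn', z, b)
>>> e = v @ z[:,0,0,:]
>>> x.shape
(11, 7, 3, 7)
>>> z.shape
(7, 3, 11, 7)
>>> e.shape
(7, 23, 7, 7)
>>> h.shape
(11, 7, 11)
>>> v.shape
(7, 23, 7, 7)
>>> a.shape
(7, 23, 7, 7)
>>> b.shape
(7, 23, 11)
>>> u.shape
(23, 7, 23, 7)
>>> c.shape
(3, 7, 11)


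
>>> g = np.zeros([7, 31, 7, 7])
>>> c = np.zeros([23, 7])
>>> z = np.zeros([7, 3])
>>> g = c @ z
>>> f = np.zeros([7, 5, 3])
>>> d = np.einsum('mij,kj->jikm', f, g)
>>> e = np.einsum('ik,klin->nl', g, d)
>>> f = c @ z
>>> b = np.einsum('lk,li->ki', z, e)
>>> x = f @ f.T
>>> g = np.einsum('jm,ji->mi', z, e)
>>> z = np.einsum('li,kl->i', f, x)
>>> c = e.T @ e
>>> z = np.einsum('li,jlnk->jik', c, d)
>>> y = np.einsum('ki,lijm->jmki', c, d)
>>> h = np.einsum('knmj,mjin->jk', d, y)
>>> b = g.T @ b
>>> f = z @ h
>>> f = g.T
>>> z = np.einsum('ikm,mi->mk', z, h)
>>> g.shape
(3, 5)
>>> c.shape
(5, 5)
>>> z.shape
(7, 5)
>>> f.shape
(5, 3)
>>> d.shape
(3, 5, 23, 7)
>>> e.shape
(7, 5)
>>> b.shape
(5, 5)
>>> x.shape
(23, 23)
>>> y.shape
(23, 7, 5, 5)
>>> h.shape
(7, 3)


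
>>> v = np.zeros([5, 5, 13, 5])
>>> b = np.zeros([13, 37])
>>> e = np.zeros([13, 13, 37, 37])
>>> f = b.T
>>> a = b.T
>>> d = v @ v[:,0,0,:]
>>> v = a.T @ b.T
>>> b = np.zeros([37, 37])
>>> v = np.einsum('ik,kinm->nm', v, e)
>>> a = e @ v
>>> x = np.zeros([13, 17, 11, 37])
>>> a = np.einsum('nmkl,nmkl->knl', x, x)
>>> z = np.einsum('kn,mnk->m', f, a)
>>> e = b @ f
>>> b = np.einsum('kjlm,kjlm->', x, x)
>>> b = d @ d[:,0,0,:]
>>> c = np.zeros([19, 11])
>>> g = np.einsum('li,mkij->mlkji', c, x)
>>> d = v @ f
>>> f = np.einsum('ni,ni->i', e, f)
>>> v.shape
(37, 37)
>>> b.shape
(5, 5, 13, 5)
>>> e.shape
(37, 13)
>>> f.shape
(13,)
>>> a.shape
(11, 13, 37)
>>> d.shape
(37, 13)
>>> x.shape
(13, 17, 11, 37)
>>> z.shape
(11,)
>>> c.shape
(19, 11)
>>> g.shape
(13, 19, 17, 37, 11)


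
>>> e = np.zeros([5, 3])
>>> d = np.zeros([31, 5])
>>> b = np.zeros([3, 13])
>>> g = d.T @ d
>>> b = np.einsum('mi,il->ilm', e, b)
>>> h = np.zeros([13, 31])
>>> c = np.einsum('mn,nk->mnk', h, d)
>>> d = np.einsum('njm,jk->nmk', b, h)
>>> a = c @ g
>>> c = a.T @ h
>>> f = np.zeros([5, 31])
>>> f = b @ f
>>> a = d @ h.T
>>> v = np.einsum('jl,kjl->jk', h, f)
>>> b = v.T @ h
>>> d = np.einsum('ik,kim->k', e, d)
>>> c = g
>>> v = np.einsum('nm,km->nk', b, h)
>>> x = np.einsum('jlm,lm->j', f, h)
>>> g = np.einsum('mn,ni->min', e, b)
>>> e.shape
(5, 3)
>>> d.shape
(3,)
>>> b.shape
(3, 31)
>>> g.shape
(5, 31, 3)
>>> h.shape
(13, 31)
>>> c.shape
(5, 5)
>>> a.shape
(3, 5, 13)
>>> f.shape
(3, 13, 31)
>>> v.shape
(3, 13)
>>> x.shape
(3,)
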